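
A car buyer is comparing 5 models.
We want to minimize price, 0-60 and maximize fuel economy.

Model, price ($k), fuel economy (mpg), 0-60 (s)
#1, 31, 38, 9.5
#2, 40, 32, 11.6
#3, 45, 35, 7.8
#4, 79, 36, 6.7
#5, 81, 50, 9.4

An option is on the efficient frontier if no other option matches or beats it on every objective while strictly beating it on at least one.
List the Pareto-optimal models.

#1: not dominated (best price).
#2: dominated by #1 (price 31≤40, fuel economy 38≥32, 0-60 9.5≤11.6).
#3: not dominated.
#4: not dominated (best 0-60).
#5: not dominated (best fuel economy).

#1, #3, #4, #5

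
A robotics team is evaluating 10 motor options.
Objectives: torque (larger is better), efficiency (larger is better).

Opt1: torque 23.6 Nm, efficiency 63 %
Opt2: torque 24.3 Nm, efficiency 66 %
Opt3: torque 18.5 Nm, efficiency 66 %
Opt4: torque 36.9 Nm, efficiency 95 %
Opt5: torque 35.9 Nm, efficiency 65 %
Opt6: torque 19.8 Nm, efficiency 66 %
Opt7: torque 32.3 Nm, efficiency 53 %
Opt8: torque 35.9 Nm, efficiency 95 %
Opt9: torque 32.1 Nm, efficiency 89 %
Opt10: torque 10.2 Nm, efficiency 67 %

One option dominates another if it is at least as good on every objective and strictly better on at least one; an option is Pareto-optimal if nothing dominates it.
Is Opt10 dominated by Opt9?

Opt9 vs Opt10: torque 32.1≥10.2, efficiency 89≥67 — Opt9 is at least as good on every objective with at least one strict improvement.

Yes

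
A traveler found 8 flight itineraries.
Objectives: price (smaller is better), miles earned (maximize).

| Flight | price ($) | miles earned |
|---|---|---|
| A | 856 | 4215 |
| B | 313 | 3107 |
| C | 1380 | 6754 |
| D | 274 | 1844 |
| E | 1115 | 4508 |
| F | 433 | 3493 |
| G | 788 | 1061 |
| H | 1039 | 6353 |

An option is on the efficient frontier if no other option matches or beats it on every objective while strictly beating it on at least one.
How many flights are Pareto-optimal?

6

A: not dominated.
B: not dominated.
C: not dominated (best miles earned).
D: not dominated (best price).
E: dominated by H (price 1039≤1115, miles earned 6353≥4508).
F: not dominated.
G: dominated by B (price 313≤788, miles earned 3107≥1061).
H: not dominated.
Pareto-optimal: A, B, C, D, F, H → 6.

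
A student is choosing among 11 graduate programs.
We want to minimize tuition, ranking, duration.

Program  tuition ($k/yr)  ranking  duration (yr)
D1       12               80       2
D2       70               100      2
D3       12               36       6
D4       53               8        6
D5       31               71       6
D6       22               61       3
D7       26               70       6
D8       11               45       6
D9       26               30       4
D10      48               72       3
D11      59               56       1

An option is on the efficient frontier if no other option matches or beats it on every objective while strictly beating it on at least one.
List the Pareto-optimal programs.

D1: not dominated.
D2: dominated by D1 (tuition 12≤70, ranking 80≤100, duration 2≤2).
D3: not dominated.
D4: not dominated (best ranking).
D5: dominated by D3 (tuition 12≤31, ranking 36≤71, duration 6≤6).
D6: not dominated.
D7: dominated by D3 (tuition 12≤26, ranking 36≤70, duration 6≤6).
D8: not dominated (best tuition).
D9: not dominated.
D10: dominated by D6 (tuition 22≤48, ranking 61≤72, duration 3≤3).
D11: not dominated (best duration).

D1, D3, D4, D6, D8, D9, D11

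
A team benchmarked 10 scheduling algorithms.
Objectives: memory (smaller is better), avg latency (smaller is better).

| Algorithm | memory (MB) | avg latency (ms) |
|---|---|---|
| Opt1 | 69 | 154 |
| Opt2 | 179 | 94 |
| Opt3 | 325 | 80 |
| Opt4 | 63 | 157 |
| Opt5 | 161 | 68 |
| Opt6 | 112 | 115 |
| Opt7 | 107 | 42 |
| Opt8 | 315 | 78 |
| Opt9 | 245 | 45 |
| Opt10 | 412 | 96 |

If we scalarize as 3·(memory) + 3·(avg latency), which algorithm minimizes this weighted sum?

Opt7

Opt1: 3·69 + 3·154 = 669
Opt2: 3·179 + 3·94 = 819
Opt3: 3·325 + 3·80 = 1215
Opt4: 3·63 + 3·157 = 660
Opt5: 3·161 + 3·68 = 687
Opt6: 3·112 + 3·115 = 681
Opt7: 3·107 + 3·42 = 447
Opt8: 3·315 + 3·78 = 1179
Opt9: 3·245 + 3·45 = 870
Opt10: 3·412 + 3·96 = 1524
Lowest: Opt7 at 447.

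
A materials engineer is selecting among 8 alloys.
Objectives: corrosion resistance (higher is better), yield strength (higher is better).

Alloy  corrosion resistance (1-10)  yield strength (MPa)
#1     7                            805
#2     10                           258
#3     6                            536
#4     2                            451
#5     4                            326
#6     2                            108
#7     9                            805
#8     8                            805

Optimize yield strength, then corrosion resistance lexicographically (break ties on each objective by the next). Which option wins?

#7

First maximize yield strength: best is 805, kept {#1, #7, #8}.
Then maximize corrosion resistance: best is 9, kept {#7}.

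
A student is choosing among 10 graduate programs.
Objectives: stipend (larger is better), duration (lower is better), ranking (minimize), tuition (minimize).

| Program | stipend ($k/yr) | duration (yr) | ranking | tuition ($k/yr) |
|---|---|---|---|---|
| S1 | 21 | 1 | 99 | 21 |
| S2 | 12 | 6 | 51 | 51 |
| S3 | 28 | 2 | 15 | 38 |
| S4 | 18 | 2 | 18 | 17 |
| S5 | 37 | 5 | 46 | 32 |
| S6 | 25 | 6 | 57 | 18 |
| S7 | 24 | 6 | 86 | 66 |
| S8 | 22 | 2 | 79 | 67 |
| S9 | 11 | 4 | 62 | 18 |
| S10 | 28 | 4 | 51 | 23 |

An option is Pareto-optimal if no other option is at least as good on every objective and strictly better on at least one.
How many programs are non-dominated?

6

S1: not dominated (best duration).
S2: dominated by S3 (stipend 28≥12, duration 2≤6, ranking 15≤51, tuition 38≤51).
S3: not dominated (best ranking).
S4: not dominated (best tuition).
S5: not dominated (best stipend).
S6: not dominated.
S7: dominated by S3 (stipend 28≥24, duration 2≤6, ranking 15≤86, tuition 38≤66).
S8: dominated by S3 (stipend 28≥22, duration 2≤2, ranking 15≤79, tuition 38≤67).
S9: dominated by S4 (stipend 18≥11, duration 2≤4, ranking 18≤62, tuition 17≤18).
S10: not dominated.
Pareto-optimal: S1, S3, S4, S5, S6, S10 → 6.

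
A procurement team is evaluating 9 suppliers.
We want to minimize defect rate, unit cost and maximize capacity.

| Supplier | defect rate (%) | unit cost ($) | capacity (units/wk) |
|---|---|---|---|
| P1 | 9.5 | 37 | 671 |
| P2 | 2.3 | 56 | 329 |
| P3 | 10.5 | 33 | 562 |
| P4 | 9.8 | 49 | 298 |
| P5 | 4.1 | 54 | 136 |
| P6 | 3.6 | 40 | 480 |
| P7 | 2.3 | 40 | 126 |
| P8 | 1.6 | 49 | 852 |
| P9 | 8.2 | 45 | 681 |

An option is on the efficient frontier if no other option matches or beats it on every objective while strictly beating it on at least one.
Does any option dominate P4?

Yes

P1 vs P4: defect rate 9.5≤9.8, unit cost 37≤49, capacity 671≥298 — P1 is at least as good on every objective and strictly better on at least one, so P1 dominates P4.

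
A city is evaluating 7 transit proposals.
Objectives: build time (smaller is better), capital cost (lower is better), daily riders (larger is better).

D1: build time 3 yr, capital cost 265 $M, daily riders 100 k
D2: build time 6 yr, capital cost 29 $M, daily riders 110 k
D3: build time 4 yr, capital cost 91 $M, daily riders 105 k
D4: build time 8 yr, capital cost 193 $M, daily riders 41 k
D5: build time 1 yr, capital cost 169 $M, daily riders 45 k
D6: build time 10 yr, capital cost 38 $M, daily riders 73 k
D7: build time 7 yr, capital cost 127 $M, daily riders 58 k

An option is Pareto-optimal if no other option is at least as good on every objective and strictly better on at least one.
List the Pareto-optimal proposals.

D1: not dominated.
D2: not dominated (best capital cost).
D3: not dominated.
D4: dominated by D2 (build time 6≤8, capital cost 29≤193, daily riders 110≥41).
D5: not dominated (best build time).
D6: dominated by D2 (build time 6≤10, capital cost 29≤38, daily riders 110≥73).
D7: dominated by D2 (build time 6≤7, capital cost 29≤127, daily riders 110≥58).

D1, D2, D3, D5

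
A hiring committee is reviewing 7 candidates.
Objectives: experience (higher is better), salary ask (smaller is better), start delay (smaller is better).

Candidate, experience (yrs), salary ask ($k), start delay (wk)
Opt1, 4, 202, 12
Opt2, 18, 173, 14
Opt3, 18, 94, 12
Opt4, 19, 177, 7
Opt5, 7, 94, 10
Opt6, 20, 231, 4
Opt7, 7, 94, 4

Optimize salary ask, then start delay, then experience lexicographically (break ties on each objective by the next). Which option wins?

First minimize salary ask: best is 94, kept {Opt3, Opt5, Opt7}.
Then minimize start delay: best is 4, kept {Opt7}.

Opt7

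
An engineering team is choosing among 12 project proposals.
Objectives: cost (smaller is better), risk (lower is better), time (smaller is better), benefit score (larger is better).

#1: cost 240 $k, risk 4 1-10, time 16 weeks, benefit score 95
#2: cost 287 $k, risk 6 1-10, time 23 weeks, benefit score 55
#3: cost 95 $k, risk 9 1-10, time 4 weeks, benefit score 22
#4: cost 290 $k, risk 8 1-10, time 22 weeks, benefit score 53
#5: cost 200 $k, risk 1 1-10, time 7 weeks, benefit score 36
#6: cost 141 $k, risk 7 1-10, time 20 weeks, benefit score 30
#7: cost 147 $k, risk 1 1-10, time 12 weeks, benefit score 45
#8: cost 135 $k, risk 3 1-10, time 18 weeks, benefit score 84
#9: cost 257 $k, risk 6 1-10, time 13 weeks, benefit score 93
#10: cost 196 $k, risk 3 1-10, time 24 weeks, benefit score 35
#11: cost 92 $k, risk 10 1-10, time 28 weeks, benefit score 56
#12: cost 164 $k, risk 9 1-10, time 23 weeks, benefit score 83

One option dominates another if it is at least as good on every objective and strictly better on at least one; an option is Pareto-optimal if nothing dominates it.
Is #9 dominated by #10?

#10 vs #9: #10 is worse on time (24 vs 13), so it does not dominate #9.

No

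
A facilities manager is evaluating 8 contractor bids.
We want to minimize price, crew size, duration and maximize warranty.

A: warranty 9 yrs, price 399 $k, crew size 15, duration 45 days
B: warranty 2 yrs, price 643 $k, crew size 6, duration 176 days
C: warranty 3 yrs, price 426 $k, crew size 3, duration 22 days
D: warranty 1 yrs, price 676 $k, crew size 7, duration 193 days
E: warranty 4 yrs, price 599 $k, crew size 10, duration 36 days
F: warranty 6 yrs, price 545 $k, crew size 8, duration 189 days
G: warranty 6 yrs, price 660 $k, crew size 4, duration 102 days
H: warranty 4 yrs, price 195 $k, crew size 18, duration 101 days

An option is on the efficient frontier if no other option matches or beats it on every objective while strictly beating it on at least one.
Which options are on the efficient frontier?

A: not dominated (best warranty).
B: dominated by C (warranty 3≥2, price 426≤643, crew size 3≤6, duration 22≤176).
C: not dominated (best crew size).
D: dominated by B (warranty 2≥1, price 643≤676, crew size 6≤7, duration 176≤193).
E: not dominated.
F: not dominated.
G: not dominated.
H: not dominated (best price).

A, C, E, F, G, H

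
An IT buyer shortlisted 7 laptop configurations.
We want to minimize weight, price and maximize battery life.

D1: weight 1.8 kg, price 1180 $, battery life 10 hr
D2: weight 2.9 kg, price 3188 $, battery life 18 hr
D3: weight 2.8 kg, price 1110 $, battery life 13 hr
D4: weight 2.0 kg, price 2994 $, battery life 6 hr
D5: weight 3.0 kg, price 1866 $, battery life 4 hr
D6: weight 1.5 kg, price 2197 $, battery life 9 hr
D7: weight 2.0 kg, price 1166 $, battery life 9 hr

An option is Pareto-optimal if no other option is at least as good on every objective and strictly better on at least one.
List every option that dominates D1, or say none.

D2: worse on weight (2.9 vs 1.8).
D3: worse on weight (2.8 vs 1.8).
D4: worse on weight (2.0 vs 1.8).
D5: worse on weight (3.0 vs 1.8).
D6: worse on price (2197 vs 1180).
D7: worse on weight (2.0 vs 1.8).
No option dominates D1.

none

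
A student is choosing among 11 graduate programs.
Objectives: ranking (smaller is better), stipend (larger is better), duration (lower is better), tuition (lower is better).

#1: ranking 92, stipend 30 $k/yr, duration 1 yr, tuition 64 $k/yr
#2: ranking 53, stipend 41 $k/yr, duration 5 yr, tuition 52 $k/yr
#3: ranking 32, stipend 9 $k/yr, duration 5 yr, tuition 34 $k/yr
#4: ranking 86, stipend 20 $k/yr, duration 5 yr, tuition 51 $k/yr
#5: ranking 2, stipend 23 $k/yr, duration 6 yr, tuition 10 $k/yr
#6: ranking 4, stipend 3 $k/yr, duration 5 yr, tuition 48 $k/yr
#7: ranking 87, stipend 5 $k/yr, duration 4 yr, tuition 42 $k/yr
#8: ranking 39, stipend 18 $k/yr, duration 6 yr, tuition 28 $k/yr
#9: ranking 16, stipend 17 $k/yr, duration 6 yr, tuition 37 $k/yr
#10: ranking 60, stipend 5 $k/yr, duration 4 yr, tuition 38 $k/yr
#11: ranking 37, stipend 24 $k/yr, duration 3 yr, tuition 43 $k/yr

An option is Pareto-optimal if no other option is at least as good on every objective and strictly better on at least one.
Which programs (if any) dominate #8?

#5: ranking 2≤39, stipend 23≥18, duration 6≤6, tuition 10≤28 — dominates #8.
Others (#1, #2, #3, #4, #6, #7, #9, #10, #11) are each worse than #8 on at least one objective.

#5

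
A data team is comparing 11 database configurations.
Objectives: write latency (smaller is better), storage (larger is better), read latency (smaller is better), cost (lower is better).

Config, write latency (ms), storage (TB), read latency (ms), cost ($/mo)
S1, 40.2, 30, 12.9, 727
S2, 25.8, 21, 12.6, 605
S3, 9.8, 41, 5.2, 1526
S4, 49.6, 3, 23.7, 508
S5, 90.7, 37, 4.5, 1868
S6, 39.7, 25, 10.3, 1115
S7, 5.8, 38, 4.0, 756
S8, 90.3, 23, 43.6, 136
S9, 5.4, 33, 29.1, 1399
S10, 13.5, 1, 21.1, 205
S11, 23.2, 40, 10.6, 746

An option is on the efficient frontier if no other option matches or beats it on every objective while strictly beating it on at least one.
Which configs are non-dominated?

S1: not dominated.
S2: not dominated.
S3: not dominated (best storage).
S4: not dominated.
S5: dominated by S7 (write latency 5.8≤90.7, storage 38≥37, read latency 4.0≤4.5, cost 756≤1868).
S6: dominated by S7 (write latency 5.8≤39.7, storage 38≥25, read latency 4.0≤10.3, cost 756≤1115).
S7: not dominated (best read latency).
S8: not dominated (best cost).
S9: not dominated (best write latency).
S10: not dominated.
S11: not dominated.

S1, S2, S3, S4, S7, S8, S9, S10, S11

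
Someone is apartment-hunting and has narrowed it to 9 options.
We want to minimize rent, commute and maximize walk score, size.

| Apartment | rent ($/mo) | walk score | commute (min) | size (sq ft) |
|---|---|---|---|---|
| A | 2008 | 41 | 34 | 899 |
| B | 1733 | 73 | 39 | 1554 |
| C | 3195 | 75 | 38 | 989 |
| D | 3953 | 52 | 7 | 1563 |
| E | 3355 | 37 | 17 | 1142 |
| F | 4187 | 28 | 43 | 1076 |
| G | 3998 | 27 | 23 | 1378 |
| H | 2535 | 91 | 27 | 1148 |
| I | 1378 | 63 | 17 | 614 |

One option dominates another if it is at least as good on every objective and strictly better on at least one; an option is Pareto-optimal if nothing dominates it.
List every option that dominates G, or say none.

D: rent 3953≤3998, walk score 52≥27, commute 7≤23, size 1563≥1378 — dominates G.
Others (A, B, C, E, F, H, I) are each worse than G on at least one objective.

D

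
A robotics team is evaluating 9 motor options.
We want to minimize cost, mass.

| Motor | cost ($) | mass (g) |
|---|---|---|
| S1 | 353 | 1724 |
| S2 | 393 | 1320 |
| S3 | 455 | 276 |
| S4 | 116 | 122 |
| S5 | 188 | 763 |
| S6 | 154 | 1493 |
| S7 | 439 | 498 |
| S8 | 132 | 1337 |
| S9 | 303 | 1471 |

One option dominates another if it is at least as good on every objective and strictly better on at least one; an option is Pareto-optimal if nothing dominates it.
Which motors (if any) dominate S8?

S4: cost 116≤132, mass 122≤1337 — dominates S8.
Others (S1, S2, S3, S5, S6, S7, S9) are each worse than S8 on at least one objective.

S4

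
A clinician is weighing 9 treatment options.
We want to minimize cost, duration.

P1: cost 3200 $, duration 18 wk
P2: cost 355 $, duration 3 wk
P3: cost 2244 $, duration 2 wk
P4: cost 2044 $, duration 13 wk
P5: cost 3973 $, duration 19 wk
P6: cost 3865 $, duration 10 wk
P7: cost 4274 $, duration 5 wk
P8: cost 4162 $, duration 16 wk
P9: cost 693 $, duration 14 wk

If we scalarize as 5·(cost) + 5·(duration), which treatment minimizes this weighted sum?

P1: 5·3200 + 5·18 = 16090
P2: 5·355 + 5·3 = 1790
P3: 5·2244 + 5·2 = 11230
P4: 5·2044 + 5·13 = 10285
P5: 5·3973 + 5·19 = 19960
P6: 5·3865 + 5·10 = 19375
P7: 5·4274 + 5·5 = 21395
P8: 5·4162 + 5·16 = 20890
P9: 5·693 + 5·14 = 3535
Lowest: P2 at 1790.

P2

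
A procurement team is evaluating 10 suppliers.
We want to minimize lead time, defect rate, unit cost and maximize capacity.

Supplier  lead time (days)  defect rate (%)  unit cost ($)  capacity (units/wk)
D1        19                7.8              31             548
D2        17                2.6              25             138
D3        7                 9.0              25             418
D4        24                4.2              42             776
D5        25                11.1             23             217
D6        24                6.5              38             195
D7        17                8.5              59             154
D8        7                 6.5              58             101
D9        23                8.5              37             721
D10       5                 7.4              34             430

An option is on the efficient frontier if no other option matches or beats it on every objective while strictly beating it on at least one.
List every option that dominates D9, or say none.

none

D1: worse on capacity (548 vs 721).
D2: worse on capacity (138 vs 721).
D3: worse on defect rate (9.0 vs 8.5).
D4: worse on lead time (24 vs 23).
D5: worse on lead time (25 vs 23).
D6: worse on lead time (24 vs 23).
D7: worse on unit cost (59 vs 37).
D8: worse on unit cost (58 vs 37).
D10: worse on capacity (430 vs 721).
No option dominates D9.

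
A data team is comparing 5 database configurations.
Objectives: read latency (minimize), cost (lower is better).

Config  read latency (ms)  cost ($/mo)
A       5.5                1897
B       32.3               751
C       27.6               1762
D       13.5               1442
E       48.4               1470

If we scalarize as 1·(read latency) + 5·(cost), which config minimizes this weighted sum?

B

A: 1·5.5 + 5·1897 = 9490.5
B: 1·32.3 + 5·751 = 3787.3
C: 1·27.6 + 5·1762 = 8837.6
D: 1·13.5 + 5·1442 = 7223.5
E: 1·48.4 + 5·1470 = 7398.4
Lowest: B at 3787.3.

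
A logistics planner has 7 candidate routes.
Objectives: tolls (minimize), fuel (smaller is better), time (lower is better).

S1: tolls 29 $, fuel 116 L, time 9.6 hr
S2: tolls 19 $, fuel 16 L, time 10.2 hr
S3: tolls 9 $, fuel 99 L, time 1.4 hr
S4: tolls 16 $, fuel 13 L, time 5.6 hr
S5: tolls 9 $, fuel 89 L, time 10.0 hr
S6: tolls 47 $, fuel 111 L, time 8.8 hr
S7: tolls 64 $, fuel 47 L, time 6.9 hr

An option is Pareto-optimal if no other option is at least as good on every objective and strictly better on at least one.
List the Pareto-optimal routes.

S3, S4, S5

S1: dominated by S3 (tolls 9≤29, fuel 99≤116, time 1.4≤9.6).
S2: dominated by S4 (tolls 16≤19, fuel 13≤16, time 5.6≤10.2).
S3: not dominated (best time).
S4: not dominated (best fuel).
S5: not dominated.
S6: dominated by S3 (tolls 9≤47, fuel 99≤111, time 1.4≤8.8).
S7: dominated by S4 (tolls 16≤64, fuel 13≤47, time 5.6≤6.9).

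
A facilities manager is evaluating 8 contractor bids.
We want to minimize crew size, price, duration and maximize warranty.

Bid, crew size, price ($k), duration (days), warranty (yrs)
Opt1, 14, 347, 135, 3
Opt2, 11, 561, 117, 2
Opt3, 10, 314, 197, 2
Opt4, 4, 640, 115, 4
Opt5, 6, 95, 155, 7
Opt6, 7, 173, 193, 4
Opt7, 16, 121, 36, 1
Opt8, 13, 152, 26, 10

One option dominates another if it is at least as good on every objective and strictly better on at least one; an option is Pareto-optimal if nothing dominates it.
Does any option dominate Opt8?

Opt1: worse on crew size (14 vs 13).
Opt2: worse on price (561 vs 152).
Opt3: worse on price (314 vs 152).
Opt4: worse on price (640 vs 152).
Opt5: worse on duration (155 vs 26).
Opt6: worse on price (173 vs 152).
Opt7: worse on crew size (16 vs 13).
No option is at least as good as Opt8 on every objective and strictly better on one.

No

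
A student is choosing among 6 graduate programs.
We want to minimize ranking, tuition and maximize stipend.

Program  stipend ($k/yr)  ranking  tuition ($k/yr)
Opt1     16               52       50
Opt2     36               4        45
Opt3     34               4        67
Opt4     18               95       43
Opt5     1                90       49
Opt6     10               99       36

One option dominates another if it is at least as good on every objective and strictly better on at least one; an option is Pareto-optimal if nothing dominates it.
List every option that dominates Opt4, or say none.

none

Opt1: worse on stipend (16 vs 18).
Opt2: worse on tuition (45 vs 43).
Opt3: worse on tuition (67 vs 43).
Opt5: worse on stipend (1 vs 18).
Opt6: worse on stipend (10 vs 18).
No option dominates Opt4.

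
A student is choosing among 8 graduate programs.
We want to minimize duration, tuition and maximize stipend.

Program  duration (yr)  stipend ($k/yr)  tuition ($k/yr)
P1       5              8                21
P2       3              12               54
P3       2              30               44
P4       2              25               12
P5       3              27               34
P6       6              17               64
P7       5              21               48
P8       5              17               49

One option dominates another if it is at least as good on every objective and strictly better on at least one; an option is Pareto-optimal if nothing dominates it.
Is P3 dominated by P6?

P6 vs P3: P6 is worse on duration (6 vs 2), so it does not dominate P3.

No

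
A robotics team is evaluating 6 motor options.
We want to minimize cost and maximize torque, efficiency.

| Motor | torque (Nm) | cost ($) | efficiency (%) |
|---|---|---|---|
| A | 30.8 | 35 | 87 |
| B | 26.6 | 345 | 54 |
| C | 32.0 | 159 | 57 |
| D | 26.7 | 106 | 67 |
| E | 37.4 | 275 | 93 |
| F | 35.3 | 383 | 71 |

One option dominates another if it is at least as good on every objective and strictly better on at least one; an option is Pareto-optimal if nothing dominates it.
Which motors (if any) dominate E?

A: worse on torque (30.8 vs 37.4).
B: worse on torque (26.6 vs 37.4).
C: worse on torque (32.0 vs 37.4).
D: worse on torque (26.7 vs 37.4).
F: worse on torque (35.3 vs 37.4).
No option dominates E.

none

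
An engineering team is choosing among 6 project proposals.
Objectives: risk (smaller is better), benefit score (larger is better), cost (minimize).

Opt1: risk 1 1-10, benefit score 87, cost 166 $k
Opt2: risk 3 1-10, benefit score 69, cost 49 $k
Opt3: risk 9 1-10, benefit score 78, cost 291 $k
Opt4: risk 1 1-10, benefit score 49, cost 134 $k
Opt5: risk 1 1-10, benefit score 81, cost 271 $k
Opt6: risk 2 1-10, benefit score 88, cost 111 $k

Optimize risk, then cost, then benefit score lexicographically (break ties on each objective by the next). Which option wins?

First minimize risk: best is 1, kept {Opt1, Opt4, Opt5}.
Then minimize cost: best is 134, kept {Opt4}.

Opt4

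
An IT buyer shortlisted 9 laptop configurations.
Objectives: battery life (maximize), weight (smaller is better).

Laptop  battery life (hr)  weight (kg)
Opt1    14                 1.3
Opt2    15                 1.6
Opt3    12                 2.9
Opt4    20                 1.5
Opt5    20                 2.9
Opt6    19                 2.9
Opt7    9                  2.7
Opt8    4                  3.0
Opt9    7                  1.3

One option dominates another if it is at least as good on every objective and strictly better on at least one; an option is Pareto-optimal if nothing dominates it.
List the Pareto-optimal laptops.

Opt1, Opt4

Opt1: not dominated.
Opt2: dominated by Opt4 (battery life 20≥15, weight 1.5≤1.6).
Opt3: dominated by Opt1 (battery life 14≥12, weight 1.3≤2.9).
Opt4: not dominated.
Opt5: dominated by Opt4 (battery life 20≥20, weight 1.5≤2.9).
Opt6: dominated by Opt4 (battery life 20≥19, weight 1.5≤2.9).
Opt7: dominated by Opt1 (battery life 14≥9, weight 1.3≤2.7).
Opt8: dominated by Opt1 (battery life 14≥4, weight 1.3≤3.0).
Opt9: dominated by Opt1 (battery life 14≥7, weight 1.3≤1.3).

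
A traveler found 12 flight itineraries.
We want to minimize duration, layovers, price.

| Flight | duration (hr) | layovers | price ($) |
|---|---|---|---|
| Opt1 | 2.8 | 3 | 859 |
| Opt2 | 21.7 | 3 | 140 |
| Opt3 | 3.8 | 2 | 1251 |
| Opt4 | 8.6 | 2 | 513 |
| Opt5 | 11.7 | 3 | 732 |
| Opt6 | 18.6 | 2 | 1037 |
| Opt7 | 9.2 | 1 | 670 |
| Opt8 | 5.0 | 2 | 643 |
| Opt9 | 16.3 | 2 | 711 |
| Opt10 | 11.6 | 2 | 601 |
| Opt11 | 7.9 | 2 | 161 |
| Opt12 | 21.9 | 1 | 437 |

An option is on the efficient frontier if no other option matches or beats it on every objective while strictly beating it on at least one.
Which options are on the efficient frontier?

Opt1: not dominated (best duration).
Opt2: not dominated (best price).
Opt3: not dominated.
Opt4: dominated by Opt11 (duration 7.9≤8.6, layovers 2≤2, price 161≤513).
Opt5: dominated by Opt4 (duration 8.6≤11.7, layovers 2≤3, price 513≤732).
Opt6: dominated by Opt4 (duration 8.6≤18.6, layovers 2≤2, price 513≤1037).
Opt7: not dominated.
Opt8: not dominated.
Opt9: dominated by Opt4 (duration 8.6≤16.3, layovers 2≤2, price 513≤711).
Opt10: dominated by Opt4 (duration 8.6≤11.6, layovers 2≤2, price 513≤601).
Opt11: not dominated.
Opt12: not dominated.

Opt1, Opt2, Opt3, Opt7, Opt8, Opt11, Opt12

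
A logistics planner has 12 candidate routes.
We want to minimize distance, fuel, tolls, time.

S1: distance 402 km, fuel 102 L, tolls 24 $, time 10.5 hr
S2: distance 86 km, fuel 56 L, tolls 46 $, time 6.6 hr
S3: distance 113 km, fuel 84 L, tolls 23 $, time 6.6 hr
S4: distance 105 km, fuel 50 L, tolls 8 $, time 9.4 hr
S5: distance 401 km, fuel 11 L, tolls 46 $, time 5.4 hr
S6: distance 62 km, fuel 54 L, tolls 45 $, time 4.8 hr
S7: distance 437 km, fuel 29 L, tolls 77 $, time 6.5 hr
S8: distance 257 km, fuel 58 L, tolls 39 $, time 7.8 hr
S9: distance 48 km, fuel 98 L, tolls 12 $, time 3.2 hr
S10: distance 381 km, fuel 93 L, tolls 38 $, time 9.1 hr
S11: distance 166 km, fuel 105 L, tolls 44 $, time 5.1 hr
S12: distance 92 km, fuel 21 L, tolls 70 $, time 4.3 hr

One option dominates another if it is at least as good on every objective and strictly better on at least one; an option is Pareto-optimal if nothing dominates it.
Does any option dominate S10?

S3 vs S10: distance 113≤381, fuel 84≤93, tolls 23≤38, time 6.6≤9.1 — S3 is at least as good on every objective and strictly better on at least one, so S3 dominates S10.

Yes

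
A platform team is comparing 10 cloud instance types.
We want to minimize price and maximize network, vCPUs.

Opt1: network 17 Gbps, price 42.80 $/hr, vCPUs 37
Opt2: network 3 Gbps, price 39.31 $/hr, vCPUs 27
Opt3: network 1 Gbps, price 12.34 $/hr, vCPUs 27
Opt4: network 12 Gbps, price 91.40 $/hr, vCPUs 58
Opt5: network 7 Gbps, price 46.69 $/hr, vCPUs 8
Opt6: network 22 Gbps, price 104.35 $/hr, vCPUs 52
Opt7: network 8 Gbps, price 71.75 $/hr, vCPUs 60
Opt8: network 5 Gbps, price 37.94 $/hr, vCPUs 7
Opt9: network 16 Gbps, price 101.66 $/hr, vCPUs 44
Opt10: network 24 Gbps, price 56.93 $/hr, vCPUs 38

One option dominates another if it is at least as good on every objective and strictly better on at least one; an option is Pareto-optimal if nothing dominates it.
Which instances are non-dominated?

Opt1: not dominated.
Opt2: not dominated.
Opt3: not dominated (best price).
Opt4: not dominated.
Opt5: dominated by Opt1 (network 17≥7, price 42.80≤46.69, vCPUs 37≥8).
Opt6: not dominated.
Opt7: not dominated (best vCPUs).
Opt8: not dominated.
Opt9: not dominated.
Opt10: not dominated (best network).

Opt1, Opt2, Opt3, Opt4, Opt6, Opt7, Opt8, Opt9, Opt10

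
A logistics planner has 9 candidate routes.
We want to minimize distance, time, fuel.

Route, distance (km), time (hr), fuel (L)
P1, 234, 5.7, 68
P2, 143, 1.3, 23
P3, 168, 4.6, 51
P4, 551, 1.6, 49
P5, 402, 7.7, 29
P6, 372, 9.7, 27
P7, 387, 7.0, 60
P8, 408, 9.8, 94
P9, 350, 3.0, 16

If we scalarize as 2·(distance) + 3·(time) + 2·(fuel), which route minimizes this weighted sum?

P1: 2·234 + 3·5.7 + 2·68 = 621.1
P2: 2·143 + 3·1.3 + 2·23 = 335.9
P3: 2·168 + 3·4.6 + 2·51 = 451.8
P4: 2·551 + 3·1.6 + 2·49 = 1204.8
P5: 2·402 + 3·7.7 + 2·29 = 885.1
P6: 2·372 + 3·9.7 + 2·27 = 827.1
P7: 2·387 + 3·7.0 + 2·60 = 915.0
P8: 2·408 + 3·9.8 + 2·94 = 1033.4
P9: 2·350 + 3·3.0 + 2·16 = 741.0
Lowest: P2 at 335.9.

P2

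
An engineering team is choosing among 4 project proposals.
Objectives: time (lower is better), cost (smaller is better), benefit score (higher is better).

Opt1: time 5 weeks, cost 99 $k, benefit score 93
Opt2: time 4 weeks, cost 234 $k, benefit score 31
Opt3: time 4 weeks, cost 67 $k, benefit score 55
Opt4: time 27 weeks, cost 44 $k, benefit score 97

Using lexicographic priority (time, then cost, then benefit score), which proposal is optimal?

First minimize time: best is 4, kept {Opt2, Opt3}.
Then minimize cost: best is 67, kept {Opt3}.

Opt3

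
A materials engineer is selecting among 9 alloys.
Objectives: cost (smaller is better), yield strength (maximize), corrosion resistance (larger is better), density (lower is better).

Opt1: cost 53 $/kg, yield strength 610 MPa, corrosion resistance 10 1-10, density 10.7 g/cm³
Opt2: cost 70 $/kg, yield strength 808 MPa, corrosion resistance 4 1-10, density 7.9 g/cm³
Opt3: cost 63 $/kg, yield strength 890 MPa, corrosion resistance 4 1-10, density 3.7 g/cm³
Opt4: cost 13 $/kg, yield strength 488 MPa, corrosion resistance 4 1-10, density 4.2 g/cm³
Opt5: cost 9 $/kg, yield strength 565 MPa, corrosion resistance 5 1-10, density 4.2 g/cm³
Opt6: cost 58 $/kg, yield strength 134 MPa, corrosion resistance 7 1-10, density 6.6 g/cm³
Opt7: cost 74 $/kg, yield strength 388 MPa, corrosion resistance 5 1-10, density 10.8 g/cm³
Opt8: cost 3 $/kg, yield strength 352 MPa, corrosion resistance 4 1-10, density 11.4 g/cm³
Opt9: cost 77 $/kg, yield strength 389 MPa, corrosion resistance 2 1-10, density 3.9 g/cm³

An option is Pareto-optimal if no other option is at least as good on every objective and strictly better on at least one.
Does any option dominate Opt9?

Yes

Opt3 vs Opt9: cost 63≤77, yield strength 890≥389, corrosion resistance 4≥2, density 3.7≤3.9 — Opt3 is at least as good on every objective and strictly better on at least one, so Opt3 dominates Opt9.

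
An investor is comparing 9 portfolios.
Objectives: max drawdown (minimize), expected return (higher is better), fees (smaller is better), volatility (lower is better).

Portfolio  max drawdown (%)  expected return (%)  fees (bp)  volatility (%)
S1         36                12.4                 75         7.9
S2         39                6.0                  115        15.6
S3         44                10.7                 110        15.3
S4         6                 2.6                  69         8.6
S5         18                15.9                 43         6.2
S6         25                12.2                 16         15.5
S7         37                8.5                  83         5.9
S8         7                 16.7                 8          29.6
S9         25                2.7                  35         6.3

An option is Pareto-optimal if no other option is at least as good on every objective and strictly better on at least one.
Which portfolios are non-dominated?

S4, S5, S6, S7, S8, S9

S1: dominated by S5 (max drawdown 18≤36, expected return 15.9≥12.4, fees 43≤75, volatility 6.2≤7.9).
S2: dominated by S1 (max drawdown 36≤39, expected return 12.4≥6.0, fees 75≤115, volatility 7.9≤15.6).
S3: dominated by S1 (max drawdown 36≤44, expected return 12.4≥10.7, fees 75≤110, volatility 7.9≤15.3).
S4: not dominated (best max drawdown).
S5: not dominated.
S6: not dominated.
S7: not dominated (best volatility).
S8: not dominated (best expected return).
S9: not dominated.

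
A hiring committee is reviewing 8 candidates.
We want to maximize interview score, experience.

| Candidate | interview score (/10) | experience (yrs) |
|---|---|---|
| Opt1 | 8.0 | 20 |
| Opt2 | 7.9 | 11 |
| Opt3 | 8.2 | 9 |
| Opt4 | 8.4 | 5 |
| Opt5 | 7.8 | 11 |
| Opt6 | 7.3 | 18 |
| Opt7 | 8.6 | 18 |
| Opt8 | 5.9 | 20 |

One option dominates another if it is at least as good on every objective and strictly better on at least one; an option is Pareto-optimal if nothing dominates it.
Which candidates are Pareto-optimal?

Opt1: not dominated.
Opt2: dominated by Opt1 (interview score 8.0≥7.9, experience 20≥11).
Opt3: dominated by Opt7 (interview score 8.6≥8.2, experience 18≥9).
Opt4: dominated by Opt7 (interview score 8.6≥8.4, experience 18≥5).
Opt5: dominated by Opt1 (interview score 8.0≥7.8, experience 20≥11).
Opt6: dominated by Opt1 (interview score 8.0≥7.3, experience 20≥18).
Opt7: not dominated (best interview score).
Opt8: dominated by Opt1 (interview score 8.0≥5.9, experience 20≥20).

Opt1, Opt7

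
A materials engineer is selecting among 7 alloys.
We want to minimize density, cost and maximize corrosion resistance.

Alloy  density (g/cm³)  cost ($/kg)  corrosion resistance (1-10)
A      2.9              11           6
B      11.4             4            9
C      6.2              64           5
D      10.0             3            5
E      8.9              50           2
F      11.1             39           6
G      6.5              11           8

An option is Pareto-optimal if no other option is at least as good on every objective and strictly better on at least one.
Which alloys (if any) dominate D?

none

A: worse on cost (11 vs 3).
B: worse on density (11.4 vs 10.0).
C: worse on cost (64 vs 3).
E: worse on cost (50 vs 3).
F: worse on density (11.1 vs 10.0).
G: worse on cost (11 vs 3).
No option dominates D.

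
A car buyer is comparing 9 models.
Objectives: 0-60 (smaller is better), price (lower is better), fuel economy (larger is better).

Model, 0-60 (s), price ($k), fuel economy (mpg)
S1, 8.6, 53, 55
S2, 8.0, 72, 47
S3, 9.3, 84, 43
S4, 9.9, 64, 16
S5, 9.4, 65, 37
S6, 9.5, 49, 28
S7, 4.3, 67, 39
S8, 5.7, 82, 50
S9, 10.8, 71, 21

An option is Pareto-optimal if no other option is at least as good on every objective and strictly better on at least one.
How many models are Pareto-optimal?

5

S1: not dominated (best fuel economy).
S2: not dominated.
S3: dominated by S1 (0-60 8.6≤9.3, price 53≤84, fuel economy 55≥43).
S4: dominated by S1 (0-60 8.6≤9.9, price 53≤64, fuel economy 55≥16).
S5: dominated by S1 (0-60 8.6≤9.4, price 53≤65, fuel economy 55≥37).
S6: not dominated (best price).
S7: not dominated (best 0-60).
S8: not dominated.
S9: dominated by S1 (0-60 8.6≤10.8, price 53≤71, fuel economy 55≥21).
Pareto-optimal: S1, S2, S6, S7, S8 → 5.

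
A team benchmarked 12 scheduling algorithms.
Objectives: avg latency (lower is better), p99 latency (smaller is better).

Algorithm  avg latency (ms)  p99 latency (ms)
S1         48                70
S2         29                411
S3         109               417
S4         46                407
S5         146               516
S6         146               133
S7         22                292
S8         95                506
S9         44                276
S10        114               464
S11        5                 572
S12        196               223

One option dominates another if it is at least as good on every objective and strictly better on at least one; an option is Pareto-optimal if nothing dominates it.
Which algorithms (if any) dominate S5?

S1, S2, S3, S4, S6, S7, S8, S9, S10

S1: avg latency 48≤146, p99 latency 70≤516 — dominates S5.
S2: avg latency 29≤146, p99 latency 411≤516 — dominates S5.
S3: avg latency 109≤146, p99 latency 417≤516 — dominates S5.
S4: avg latency 46≤146, p99 latency 407≤516 — dominates S5.
S6: avg latency 146≤146, p99 latency 133≤516 — dominates S5.
S7: avg latency 22≤146, p99 latency 292≤516 — dominates S5.
S8: avg latency 95≤146, p99 latency 506≤516 — dominates S5.
S9: avg latency 44≤146, p99 latency 276≤516 — dominates S5.
S10: avg latency 114≤146, p99 latency 464≤516 — dominates S5.
Others (S11, S12) are each worse than S5 on at least one objective.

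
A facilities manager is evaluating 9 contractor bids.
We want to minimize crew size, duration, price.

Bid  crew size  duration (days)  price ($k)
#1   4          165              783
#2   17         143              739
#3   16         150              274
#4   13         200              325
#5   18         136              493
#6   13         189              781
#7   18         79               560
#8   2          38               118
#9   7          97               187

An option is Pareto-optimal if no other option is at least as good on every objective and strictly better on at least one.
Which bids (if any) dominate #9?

#8: crew size 2≤7, duration 38≤97, price 118≤187 — dominates #9.
Others (#1, #2, #3, #4, #5, #6, #7) are each worse than #9 on at least one objective.

#8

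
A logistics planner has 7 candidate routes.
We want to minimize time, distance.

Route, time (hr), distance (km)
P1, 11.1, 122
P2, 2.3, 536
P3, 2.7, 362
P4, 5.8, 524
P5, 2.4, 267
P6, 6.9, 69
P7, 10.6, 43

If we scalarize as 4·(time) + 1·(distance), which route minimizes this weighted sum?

P7

P1: 4·11.1 + 1·122 = 166.4
P2: 4·2.3 + 1·536 = 545.2
P3: 4·2.7 + 1·362 = 372.8
P4: 4·5.8 + 1·524 = 547.2
P5: 4·2.4 + 1·267 = 276.6
P6: 4·6.9 + 1·69 = 96.6
P7: 4·10.6 + 1·43 = 85.4
Lowest: P7 at 85.4.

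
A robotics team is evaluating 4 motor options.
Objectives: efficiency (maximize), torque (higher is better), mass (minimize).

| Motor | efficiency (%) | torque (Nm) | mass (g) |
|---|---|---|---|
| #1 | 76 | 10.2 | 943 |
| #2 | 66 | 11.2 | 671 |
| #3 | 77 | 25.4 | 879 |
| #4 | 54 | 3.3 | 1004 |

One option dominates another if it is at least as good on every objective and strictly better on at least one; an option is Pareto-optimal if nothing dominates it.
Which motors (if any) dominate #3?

#1: worse on efficiency (76 vs 77).
#2: worse on efficiency (66 vs 77).
#4: worse on efficiency (54 vs 77).
No option dominates #3.

none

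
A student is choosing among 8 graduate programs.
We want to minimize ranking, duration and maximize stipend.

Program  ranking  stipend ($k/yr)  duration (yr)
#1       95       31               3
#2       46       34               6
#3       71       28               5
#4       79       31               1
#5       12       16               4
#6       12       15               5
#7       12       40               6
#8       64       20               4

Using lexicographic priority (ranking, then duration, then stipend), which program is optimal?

First minimize ranking: best is 12, kept {#5, #6, #7}.
Then minimize duration: best is 4, kept {#5}.

#5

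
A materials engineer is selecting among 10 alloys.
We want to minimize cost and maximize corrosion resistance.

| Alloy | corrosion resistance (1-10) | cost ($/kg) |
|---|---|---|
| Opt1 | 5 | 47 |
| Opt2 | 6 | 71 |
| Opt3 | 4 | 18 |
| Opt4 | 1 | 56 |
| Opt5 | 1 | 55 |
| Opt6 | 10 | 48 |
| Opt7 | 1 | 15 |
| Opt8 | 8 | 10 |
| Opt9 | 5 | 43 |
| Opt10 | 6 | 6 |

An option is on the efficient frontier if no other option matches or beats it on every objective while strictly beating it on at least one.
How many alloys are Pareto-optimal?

3

Opt1: dominated by Opt8 (corrosion resistance 8≥5, cost 10≤47).
Opt2: dominated by Opt6 (corrosion resistance 10≥6, cost 48≤71).
Opt3: dominated by Opt8 (corrosion resistance 8≥4, cost 10≤18).
Opt4: dominated by Opt1 (corrosion resistance 5≥1, cost 47≤56).
Opt5: dominated by Opt1 (corrosion resistance 5≥1, cost 47≤55).
Opt6: not dominated (best corrosion resistance).
Opt7: dominated by Opt8 (corrosion resistance 8≥1, cost 10≤15).
Opt8: not dominated.
Opt9: dominated by Opt8 (corrosion resistance 8≥5, cost 10≤43).
Opt10: not dominated (best cost).
Pareto-optimal: Opt6, Opt8, Opt10 → 3.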